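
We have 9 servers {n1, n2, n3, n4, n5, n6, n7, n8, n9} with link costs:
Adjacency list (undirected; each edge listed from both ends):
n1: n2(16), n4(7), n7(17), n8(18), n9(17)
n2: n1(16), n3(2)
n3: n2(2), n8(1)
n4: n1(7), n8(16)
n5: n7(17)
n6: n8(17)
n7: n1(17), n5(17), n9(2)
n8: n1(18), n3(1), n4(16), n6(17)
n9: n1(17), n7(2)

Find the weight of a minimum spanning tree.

Sort edges by weight, then run Kruskal:
n3–n8 (1): add — endpoints in different components.
n2–n3 (2): add — endpoints in different components.
n7–n9 (2): add — endpoints in different components.
n1–n4 (7): add — endpoints in different components.
n1–n2 (16): add — endpoints in different components.
n4–n8 (16): skip — n8 and n4 already connected.
n1–n7 (17): add — endpoints in different components.
n1–n9 (17): skip — n9 and n1 already connected.
n5–n7 (17): add — endpoints in different components.
n6–n8 (17): add — endpoints in different components.
MST edges: n3–n8, n2–n3, n7–n9, n1–n4, n1–n2, n1–n7, n5–n7, n6–n8; total weight 1+2+2+7+16+17+17+17 = 79.

79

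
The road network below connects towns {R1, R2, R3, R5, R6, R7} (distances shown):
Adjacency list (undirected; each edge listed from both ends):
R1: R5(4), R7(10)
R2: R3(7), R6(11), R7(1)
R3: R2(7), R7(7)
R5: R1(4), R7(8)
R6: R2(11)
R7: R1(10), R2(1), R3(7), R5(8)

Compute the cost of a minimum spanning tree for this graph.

Grow the tree from R1 using Prim:
Step 1: cheapest edge leaving the tree is R1—R5 (4); add R5.
Step 2: cheapest edge leaving the tree is R5—R7 (8); add R7.
Step 3: cheapest edge leaving the tree is R2—R7 (1); add R2.
Step 4: cheapest edge leaving the tree is R2—R3 (7); add R3.
Step 5: cheapest edge leaving the tree is R2—R6 (11); add R6.
MST edges: R1—R5, R5—R7, R2—R7, R2—R3, R2—R6; total weight 4+8+1+7+11 = 31.

31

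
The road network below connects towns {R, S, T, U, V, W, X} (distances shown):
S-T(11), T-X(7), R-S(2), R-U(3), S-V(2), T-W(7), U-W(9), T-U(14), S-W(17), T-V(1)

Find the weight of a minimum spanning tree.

22

Grow the tree from R using Prim:
Step 1: frontier [R-S 2, R-U 3] → take R-S (2); add S.
Step 2: frontier [R-U 3, S-V 2, S-T 11, S-W 17] → take S-V (2); add V.
Step 3: frontier [R-U 3, S-T 11, S-W 17, T-V 1] → take T-V (1); add T.
Step 4: frontier [R-U 3, S-W 17, T-W 7, T-X 7, T-U 14] → take R-U (3); add U.
Step 5: frontier [S-W 17, T-W 7, T-X 7, U-W 9] → take T-W (7); add W.
Step 6: frontier [T-X 7] → take T-X (7); add X.
MST edges: R-S, S-V, T-V, R-U, T-W, T-X; total weight 2+2+1+3+7+7 = 22.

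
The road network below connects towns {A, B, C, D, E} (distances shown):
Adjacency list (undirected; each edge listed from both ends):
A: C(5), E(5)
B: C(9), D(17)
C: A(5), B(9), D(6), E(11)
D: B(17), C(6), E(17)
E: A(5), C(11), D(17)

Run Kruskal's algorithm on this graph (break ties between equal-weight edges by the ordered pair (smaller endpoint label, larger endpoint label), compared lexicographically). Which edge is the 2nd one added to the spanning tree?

Kruskal's algorithm — process edges by increasing weight (ties by edge label):
A-C (5): add. Components now {A,C} {B} {D} {E}
A-E (5): add. Components now {A,C,E} {B} {D}
C-D (6): add. Components now {A,C,D,E} {B}
B-C (9): add. Components now {A,B,C,D,E}
The 2nd edge added is A-E.

A-E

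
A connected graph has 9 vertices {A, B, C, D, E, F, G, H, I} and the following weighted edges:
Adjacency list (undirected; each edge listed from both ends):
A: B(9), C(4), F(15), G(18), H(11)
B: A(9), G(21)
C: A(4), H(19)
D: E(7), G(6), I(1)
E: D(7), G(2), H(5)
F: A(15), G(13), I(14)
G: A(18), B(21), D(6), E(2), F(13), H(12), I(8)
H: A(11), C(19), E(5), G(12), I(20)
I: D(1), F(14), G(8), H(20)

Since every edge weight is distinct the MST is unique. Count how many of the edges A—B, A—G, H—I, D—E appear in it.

Sort edges by weight, then run Kruskal:
D—I (1): add — endpoints in different components.
E—G (2): add — endpoints in different components.
A—C (4): add — endpoints in different components.
E—H (5): add — endpoints in different components.
D—G (6): add — endpoints in different components.
D—E (7): skip — D and E already connected.
G—I (8): skip — G and I already connected.
A—B (9): add — endpoints in different components.
A—H (11): add — endpoints in different components.
G—H (12): skip — G and H already connected.
F—G (13): add — endpoints in different components.
MST edge set: {D—I, E—G, A—C, E—H, D—G, A—B, A—H, F—G}.
Of the listed edges, {A—B} are in the MST → 1.

1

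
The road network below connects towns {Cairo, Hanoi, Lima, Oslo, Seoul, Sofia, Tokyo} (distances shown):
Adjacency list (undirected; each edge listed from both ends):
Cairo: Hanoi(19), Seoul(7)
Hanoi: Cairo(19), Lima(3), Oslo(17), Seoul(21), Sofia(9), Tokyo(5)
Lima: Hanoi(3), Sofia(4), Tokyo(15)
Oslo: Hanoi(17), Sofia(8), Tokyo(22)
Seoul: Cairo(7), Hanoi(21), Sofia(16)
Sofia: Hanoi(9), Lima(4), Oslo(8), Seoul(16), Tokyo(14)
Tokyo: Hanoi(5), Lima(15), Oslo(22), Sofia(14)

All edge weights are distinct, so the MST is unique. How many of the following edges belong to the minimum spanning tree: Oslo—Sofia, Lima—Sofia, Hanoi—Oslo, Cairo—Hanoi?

2

Kruskal's algorithm — process edges by increasing weight (ties by edge label):
Hanoi—Lima (3): add — endpoints in different components.
Lima—Sofia (4): add — endpoints in different components.
Hanoi—Tokyo (5): add — endpoints in different components.
Cairo—Seoul (7): add — endpoints in different components.
Oslo—Sofia (8): add — endpoints in different components.
Hanoi—Sofia (9): skip — Sofia and Hanoi already connected.
Sofia—Tokyo (14): skip — Tokyo and Sofia already connected.
Lima—Tokyo (15): skip — Tokyo and Lima already connected.
Seoul—Sofia (16): add — endpoints in different components.
MST edge set: {Hanoi—Lima, Lima—Sofia, Hanoi—Tokyo, Cairo—Seoul, Oslo—Sofia, Seoul—Sofia}.
Of the listed edges, {Oslo—Sofia, Lima—Sofia} are in the MST → 2.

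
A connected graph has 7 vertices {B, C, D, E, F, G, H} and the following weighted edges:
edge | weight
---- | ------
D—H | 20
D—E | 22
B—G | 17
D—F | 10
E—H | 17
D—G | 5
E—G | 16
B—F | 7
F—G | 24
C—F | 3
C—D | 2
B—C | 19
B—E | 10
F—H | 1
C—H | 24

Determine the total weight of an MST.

Kruskal's algorithm — process edges by increasing weight (ties by edge label):
F—H (1): add. Components now {B} {C} {D} {E} {F,H} {G}
C—D (2): add. Components now {B} {C,D} {E} {F,H} {G}
C—F (3): add. Components now {B} {C,D,F,H} {E} {G}
D—G (5): add. Components now {B} {C,D,F,G,H} {E}
B—F (7): add. Components now {B,C,D,F,G,H} {E}
B—E (10): add. Components now {B,C,D,E,F,G,H}
MST edges: F—H, C—D, C—F, D—G, B—F, B—E; total weight 1+2+3+5+7+10 = 28.

28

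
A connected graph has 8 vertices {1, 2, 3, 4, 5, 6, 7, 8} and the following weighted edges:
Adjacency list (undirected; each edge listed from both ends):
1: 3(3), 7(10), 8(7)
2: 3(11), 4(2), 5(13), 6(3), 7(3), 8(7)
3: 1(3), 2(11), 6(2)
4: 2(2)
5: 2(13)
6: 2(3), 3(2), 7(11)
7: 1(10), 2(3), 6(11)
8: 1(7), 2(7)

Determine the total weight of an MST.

Kruskal: consider edges lightest-first.
2 4 (2): add — endpoints in different components.
3 6 (2): add — endpoints in different components.
1 3 (3): add — endpoints in different components.
2 6 (3): add — endpoints in different components.
2 7 (3): add — endpoints in different components.
1 8 (7): add — endpoints in different components.
2 8 (7): skip — 2 and 8 already connected.
1 7 (10): skip — 1 and 7 already connected.
2 3 (11): skip — 2 and 3 already connected.
6 7 (11): skip — 6 and 7 already connected.
2 5 (13): add — endpoints in different components.
MST edges: 2 4, 3 6, 1 3, 2 6, 2 7, 1 8, 2 5; total weight 2+2+3+3+3+7+13 = 33.

33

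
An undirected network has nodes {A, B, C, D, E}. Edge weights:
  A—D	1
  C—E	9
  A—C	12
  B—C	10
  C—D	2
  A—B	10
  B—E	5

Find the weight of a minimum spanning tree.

Prim's algorithm from B:
Step 1: frontier [B—E 5, A—B 10, B—C 10] → take B—E (5); add E.
Step 2: frontier [A—B 10, B—C 10, C—E 9] → take C—E (9); add C.
Step 3: frontier [A—B 10, C—D 2, A—C 12] → take C—D (2); add D.
Step 4: frontier [A—B 10, A—C 12, A—D 1] → take A—D (1); add A.
MST edges: B—E, C—E, C—D, A—D; total weight 5+9+2+1 = 17.

17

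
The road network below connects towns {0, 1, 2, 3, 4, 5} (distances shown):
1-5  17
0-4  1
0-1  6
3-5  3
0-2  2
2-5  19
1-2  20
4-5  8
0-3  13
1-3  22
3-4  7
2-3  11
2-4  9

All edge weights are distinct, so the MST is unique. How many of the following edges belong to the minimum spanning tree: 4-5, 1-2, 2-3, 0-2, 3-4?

2

Kruskal: consider edges lightest-first.
0-4 (1): add — endpoints in different components.
0-2 (2): add — endpoints in different components.
3-5 (3): add — endpoints in different components.
0-1 (6): add — endpoints in different components.
3-4 (7): add — endpoints in different components.
MST edge set: {0-4, 0-2, 3-5, 0-1, 3-4}.
Of the listed edges, {0-2, 3-4} are in the MST → 2.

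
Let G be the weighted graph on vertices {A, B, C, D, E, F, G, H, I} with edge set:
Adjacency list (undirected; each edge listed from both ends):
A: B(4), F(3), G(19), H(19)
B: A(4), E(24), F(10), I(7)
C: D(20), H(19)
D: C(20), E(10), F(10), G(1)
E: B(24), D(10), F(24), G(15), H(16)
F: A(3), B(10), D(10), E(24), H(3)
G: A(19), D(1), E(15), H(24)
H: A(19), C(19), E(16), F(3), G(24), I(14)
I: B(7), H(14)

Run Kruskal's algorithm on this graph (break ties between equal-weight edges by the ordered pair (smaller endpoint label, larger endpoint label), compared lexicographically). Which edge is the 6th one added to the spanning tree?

Kruskal: consider edges lightest-first.
D-G (1): add — endpoints in different components.
A-F (3): add — endpoints in different components.
F-H (3): add — endpoints in different components.
A-B (4): add — endpoints in different components.
B-I (7): add — endpoints in different components.
B-F (10): skip — B and F already connected.
D-E (10): add — endpoints in different components.
D-F (10): add — endpoints in different components.
H-I (14): skip — H and I already connected.
E-G (15): skip — E and G already connected.
E-H (16): skip — E and H already connected.
A-G (19): skip — A and G already connected.
A-H (19): skip — A and H already connected.
C-H (19): add — endpoints in different components.
The 6th edge added is D-E.

D-E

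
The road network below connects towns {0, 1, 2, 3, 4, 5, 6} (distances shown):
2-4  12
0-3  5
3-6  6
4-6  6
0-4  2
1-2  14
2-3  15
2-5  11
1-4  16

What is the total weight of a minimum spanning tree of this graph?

Kruskal: consider edges lightest-first.
0-4 (2): add. Components now {0,4} {1} {2} {3} {5} {6}
0-3 (5): add. Components now {0,3,4} {1} {2} {5} {6}
3-6 (6): add. Components now {0,3,4,6} {1} {2} {5}
4-6 (6): skip — 4 and 6 already connected.
2-5 (11): add. Components now {0,3,4,6} {1} {2,5}
2-4 (12): add. Components now {0,2,3,4,5,6} {1}
1-2 (14): add. Components now {0,1,2,3,4,5,6}
MST edges: 0-4, 0-3, 3-6, 2-5, 2-4, 1-2; total weight 2+5+6+11+12+14 = 50.

50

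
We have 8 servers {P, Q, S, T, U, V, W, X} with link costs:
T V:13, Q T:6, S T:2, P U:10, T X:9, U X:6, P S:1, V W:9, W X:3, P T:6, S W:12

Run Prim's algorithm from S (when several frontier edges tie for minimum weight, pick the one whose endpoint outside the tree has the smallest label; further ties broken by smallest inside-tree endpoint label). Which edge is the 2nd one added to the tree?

S-T

Grow the tree from S using Prim:
Step 1: frontier [P S 1, S T 2, S W 12] → take P S (1); add P.
Step 2: frontier [P T 6, P U 10, S T 2, S W 12] → take S T (2); add T.
Step 3: frontier [P U 10, S W 12, Q T 6, T X 9, T V 13] → take Q T (6); add Q.
Step 4: frontier [P U 10, S W 12, T X 9, T V 13] → take T X (9); add X.
Step 5: frontier [P U 10, S W 12, T V 13, W X 3, U X 6] → take W X (3); add W.
Step 6: frontier [P U 10, T V 13, V W 9, U X 6] → take U X (6); add U.
Step 7: frontier [T V 13, V W 9] → take V W (9); add V.
The 2nd edge added is S T.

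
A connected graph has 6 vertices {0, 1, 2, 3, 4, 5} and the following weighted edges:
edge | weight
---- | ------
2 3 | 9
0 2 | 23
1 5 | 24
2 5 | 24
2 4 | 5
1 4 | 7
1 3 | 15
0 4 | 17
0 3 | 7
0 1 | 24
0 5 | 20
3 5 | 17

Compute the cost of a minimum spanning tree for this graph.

Kruskal: consider edges lightest-first.
2 4 (5): add. Components now {0} {1} {2,4} {3} {5}
0 3 (7): add. Components now {0,3} {1} {2,4} {5}
1 4 (7): add. Components now {0,3} {1,2,4} {5}
2 3 (9): add. Components now {0,1,2,3,4} {5}
1 3 (15): skip — 1 and 3 already connected.
0 4 (17): skip — 0 and 4 already connected.
3 5 (17): add. Components now {0,1,2,3,4,5}
MST edges: 2 4, 0 3, 1 4, 2 3, 3 5; total weight 5+7+7+9+17 = 45.

45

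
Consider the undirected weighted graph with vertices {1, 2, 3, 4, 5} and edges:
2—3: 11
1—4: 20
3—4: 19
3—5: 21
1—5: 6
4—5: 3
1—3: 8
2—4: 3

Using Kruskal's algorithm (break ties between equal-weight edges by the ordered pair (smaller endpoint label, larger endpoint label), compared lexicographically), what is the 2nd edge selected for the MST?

Sort edges by weight, then run Kruskal:
2—4 (3): add. Components now {1} {2,4} {3} {5}
4—5 (3): add. Components now {1} {2,4,5} {3}
1—5 (6): add. Components now {1,2,4,5} {3}
1—3 (8): add. Components now {1,2,3,4,5}
The 2nd edge added is 4—5.

4-5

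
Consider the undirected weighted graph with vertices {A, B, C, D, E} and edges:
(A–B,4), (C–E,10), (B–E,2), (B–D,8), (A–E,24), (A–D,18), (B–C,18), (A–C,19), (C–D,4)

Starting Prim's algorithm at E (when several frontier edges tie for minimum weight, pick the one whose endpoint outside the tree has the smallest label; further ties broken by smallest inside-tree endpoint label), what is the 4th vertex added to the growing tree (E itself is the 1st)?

D

Prim, starting at E.
Step 1: frontier [B–E 2, C–E 10, A–E 24] → take B–E (2); add B.
Step 2: frontier [A–B 4, B–D 8, B–C 18, C–E 10, A–E 24] → take A–B (4); add A.
Step 3: frontier [A–D 18, A–C 19, B–D 8, B–C 18, C–E 10] → take B–D (8); add D.
Step 4: frontier [A–C 19, B–C 18, C–D 4, C–E 10] → take C–D (4); add C.
Vertex order: E, B, A, D, C. The 4th vertex is D.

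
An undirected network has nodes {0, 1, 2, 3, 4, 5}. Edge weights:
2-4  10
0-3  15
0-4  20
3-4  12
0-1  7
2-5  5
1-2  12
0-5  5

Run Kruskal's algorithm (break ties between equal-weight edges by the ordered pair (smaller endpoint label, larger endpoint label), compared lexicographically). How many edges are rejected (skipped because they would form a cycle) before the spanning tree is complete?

Kruskal's algorithm — process edges by increasing weight (ties by edge label):
0-5 (5): add — endpoints in different components.
2-5 (5): add — endpoints in different components.
0-1 (7): add — endpoints in different components.
2-4 (10): add — endpoints in different components.
1-2 (12): skip — 1 and 2 already connected.
3-4 (12): add — endpoints in different components.
Edges rejected before the tree was complete: 1.

1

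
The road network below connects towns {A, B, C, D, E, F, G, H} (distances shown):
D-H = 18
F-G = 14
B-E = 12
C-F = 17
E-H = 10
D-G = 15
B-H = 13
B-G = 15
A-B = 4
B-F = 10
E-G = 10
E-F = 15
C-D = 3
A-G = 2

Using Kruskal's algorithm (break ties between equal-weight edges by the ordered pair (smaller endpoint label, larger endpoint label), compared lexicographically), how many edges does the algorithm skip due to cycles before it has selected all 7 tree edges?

Kruskal: consider edges lightest-first.
A-G (2): add — endpoints in different components.
C-D (3): add — endpoints in different components.
A-B (4): add — endpoints in different components.
B-F (10): add — endpoints in different components.
E-G (10): add — endpoints in different components.
E-H (10): add — endpoints in different components.
B-E (12): skip — B and E already connected.
B-H (13): skip — B and H already connected.
F-G (14): skip — F and G already connected.
B-G (15): skip — B and G already connected.
D-G (15): add — endpoints in different components.
Edges rejected before the tree was complete: 4.

4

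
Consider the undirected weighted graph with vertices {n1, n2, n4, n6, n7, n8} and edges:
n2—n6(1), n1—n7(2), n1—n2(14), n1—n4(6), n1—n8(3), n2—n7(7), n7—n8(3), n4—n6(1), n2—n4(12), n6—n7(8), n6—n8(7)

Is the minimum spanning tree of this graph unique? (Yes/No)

Sort edges by weight, then run Kruskal:
n2—n6 (1): add. Components now {n2,n6} {n1} {n7} {n8} {n4}
n4—n6 (1): add. Components now {n2,n4,n6} {n1} {n7} {n8}
n1—n7 (2): add. Components now {n2,n4,n6} {n1,n7} {n8}
n1—n8 (3): add. Components now {n2,n4,n6} {n1,n7,n8}
n7—n8 (3): skip — n7 and n8 already connected.
n1—n4 (6): add. Components now {n1,n2,n4,n6,n7,n8}
Non-tree edge n7—n8 has weight 3, equal to the heaviest edge on its tree cycle — swapping gives another MST of the same weight. Not unique.

No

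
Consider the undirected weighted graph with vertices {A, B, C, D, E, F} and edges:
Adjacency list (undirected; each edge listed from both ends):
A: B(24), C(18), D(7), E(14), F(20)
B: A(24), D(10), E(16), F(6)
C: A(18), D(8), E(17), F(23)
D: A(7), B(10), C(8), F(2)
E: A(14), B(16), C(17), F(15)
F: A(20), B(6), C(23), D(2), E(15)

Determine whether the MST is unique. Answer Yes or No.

Kruskal's algorithm — process edges by increasing weight (ties by edge label):
D–F (2): add — endpoints in different components.
B–F (6): add — endpoints in different components.
A–D (7): add — endpoints in different components.
C–D (8): add — endpoints in different components.
B–D (10): skip — B and D already connected.
A–E (14): add — endpoints in different components.
Every non-tree edge has weight strictly greater than the heaviest edge on the tree path between its endpoints, so the MST is unique.

Yes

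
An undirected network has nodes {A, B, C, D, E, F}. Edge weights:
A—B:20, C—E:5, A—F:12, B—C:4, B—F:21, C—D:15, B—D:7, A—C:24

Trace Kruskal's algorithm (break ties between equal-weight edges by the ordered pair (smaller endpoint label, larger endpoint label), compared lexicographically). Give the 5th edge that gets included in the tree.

A-B

Kruskal's algorithm — process edges by increasing weight (ties by edge label):
B—C (4): add — endpoints in different components.
C—E (5): add — endpoints in different components.
B—D (7): add — endpoints in different components.
A—F (12): add — endpoints in different components.
C—D (15): skip — C and D already connected.
A—B (20): add — endpoints in different components.
The 5th edge added is A—B.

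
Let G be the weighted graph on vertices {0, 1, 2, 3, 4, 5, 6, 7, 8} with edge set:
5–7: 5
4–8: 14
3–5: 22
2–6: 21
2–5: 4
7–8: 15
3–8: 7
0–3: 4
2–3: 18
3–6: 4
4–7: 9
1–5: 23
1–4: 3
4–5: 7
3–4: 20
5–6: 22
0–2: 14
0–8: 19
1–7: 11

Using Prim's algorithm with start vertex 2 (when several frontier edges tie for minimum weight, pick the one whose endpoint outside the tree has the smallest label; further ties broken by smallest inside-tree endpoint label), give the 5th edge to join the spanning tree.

Grow the tree from 2 using Prim:
Step 1: cheapest edge leaving the tree is 2–5 (4); add 5.
Step 2: cheapest edge leaving the tree is 5–7 (5); add 7.
Step 3: cheapest edge leaving the tree is 4–5 (7); add 4.
Step 4: cheapest edge leaving the tree is 1–4 (3); add 1.
Step 5: cheapest edge leaving the tree is 0–2 (14); add 0.
Step 6: cheapest edge leaving the tree is 0–3 (4); add 3.
Step 7: cheapest edge leaving the tree is 3–6 (4); add 6.
Step 8: cheapest edge leaving the tree is 3–8 (7); add 8.
The 5th edge added is 0–2.

0-2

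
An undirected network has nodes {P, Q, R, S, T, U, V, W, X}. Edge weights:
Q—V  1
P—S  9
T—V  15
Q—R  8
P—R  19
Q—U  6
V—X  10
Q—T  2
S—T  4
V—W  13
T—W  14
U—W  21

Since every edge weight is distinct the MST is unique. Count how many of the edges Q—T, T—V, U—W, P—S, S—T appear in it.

3

Sort edges by weight, then run Kruskal:
Q—V (1): add — endpoints in different components.
Q—T (2): add — endpoints in different components.
S—T (4): add — endpoints in different components.
Q—U (6): add — endpoints in different components.
Q—R (8): add — endpoints in different components.
P—S (9): add — endpoints in different components.
V—X (10): add — endpoints in different components.
V—W (13): add — endpoints in different components.
MST edge set: {Q—V, Q—T, S—T, Q—U, Q—R, P—S, V—X, V—W}.
Of the listed edges, {Q—T, P—S, S—T} are in the MST → 3.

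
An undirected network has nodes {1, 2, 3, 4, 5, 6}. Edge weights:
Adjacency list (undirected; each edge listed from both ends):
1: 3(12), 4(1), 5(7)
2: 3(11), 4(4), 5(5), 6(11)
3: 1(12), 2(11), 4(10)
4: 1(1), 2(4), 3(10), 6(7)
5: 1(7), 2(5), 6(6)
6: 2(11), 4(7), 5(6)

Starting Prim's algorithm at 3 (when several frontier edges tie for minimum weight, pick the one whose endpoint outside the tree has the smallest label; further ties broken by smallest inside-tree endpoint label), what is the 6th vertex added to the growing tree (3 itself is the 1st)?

6

Grow the tree from 3 using Prim:
Step 1: cheapest edge leaving the tree is 3 4 (10); add 4.
Step 2: cheapest edge leaving the tree is 1 4 (1); add 1.
Step 3: cheapest edge leaving the tree is 2 4 (4); add 2.
Step 4: cheapest edge leaving the tree is 2 5 (5); add 5.
Step 5: cheapest edge leaving the tree is 5 6 (6); add 6.
Vertex order: 3, 4, 1, 2, 5, 6. The 6th vertex is 6.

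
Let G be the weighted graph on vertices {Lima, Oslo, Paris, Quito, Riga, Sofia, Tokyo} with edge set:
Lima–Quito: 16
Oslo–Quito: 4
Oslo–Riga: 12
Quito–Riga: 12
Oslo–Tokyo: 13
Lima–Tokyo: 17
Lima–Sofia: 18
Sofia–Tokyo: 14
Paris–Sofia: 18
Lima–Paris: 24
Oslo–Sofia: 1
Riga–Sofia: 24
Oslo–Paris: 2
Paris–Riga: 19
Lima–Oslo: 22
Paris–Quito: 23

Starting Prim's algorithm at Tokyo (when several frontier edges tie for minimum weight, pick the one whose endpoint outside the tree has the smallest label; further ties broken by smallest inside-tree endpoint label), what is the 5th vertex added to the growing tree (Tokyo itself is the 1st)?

Quito

Prim's algorithm from Tokyo:
Step 1: cheapest edge leaving the tree is Oslo–Tokyo (13); add Oslo.
Step 2: cheapest edge leaving the tree is Oslo–Sofia (1); add Sofia.
Step 3: cheapest edge leaving the tree is Oslo–Paris (2); add Paris.
Step 4: cheapest edge leaving the tree is Oslo–Quito (4); add Quito.
Step 5: cheapest edge leaving the tree is Oslo–Riga (12); add Riga.
Step 6: cheapest edge leaving the tree is Lima–Quito (16); add Lima.
Vertex order: Tokyo, Oslo, Sofia, Paris, Quito, Riga, Lima. The 5th vertex is Quito.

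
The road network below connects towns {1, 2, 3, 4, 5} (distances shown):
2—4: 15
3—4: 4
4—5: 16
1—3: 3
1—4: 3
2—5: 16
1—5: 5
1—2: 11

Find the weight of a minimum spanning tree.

Kruskal: consider edges lightest-first.
1—3 (3): add. Components now {1,3} {2} {4} {5}
1—4 (3): add. Components now {1,3,4} {2} {5}
3—4 (4): skip — 3 and 4 already connected.
1—5 (5): add. Components now {1,3,4,5} {2}
1—2 (11): add. Components now {1,2,3,4,5}
MST edges: 1—3, 1—4, 1—5, 1—2; total weight 3+3+5+11 = 22.

22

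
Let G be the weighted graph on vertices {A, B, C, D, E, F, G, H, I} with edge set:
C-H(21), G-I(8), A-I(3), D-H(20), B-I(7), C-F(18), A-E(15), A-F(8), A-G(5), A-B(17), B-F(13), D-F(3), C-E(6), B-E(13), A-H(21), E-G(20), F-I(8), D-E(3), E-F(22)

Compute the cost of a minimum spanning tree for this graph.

Kruskal's algorithm — process edges by increasing weight (ties by edge label):
A-I (3): add — endpoints in different components.
D-E (3): add — endpoints in different components.
D-F (3): add — endpoints in different components.
A-G (5): add — endpoints in different components.
C-E (6): add — endpoints in different components.
B-I (7): add — endpoints in different components.
A-F (8): add — endpoints in different components.
F-I (8): skip — F and I already connected.
G-I (8): skip — G and I already connected.
B-E (13): skip — B and E already connected.
B-F (13): skip — B and F already connected.
A-E (15): skip — A and E already connected.
A-B (17): skip — A and B already connected.
C-F (18): skip — C and F already connected.
D-H (20): add — endpoints in different components.
MST edges: A-I, D-E, D-F, A-G, C-E, B-I, A-F, D-H; total weight 3+3+3+5+6+7+8+20 = 55.

55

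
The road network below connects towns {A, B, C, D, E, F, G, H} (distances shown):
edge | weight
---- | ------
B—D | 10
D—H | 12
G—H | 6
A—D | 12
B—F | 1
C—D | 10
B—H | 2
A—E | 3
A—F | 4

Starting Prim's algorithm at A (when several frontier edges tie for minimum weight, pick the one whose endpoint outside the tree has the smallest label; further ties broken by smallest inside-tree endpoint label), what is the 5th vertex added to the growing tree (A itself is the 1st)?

Prim, starting at A.
Step 1: frontier [A—E 3, A—F 4, A—D 12] → take A—E (3); add E.
Step 2: frontier [A—F 4, A—D 12] → take A—F (4); add F.
Step 3: frontier [A—D 12, B—F 1] → take B—F (1); add B.
Step 4: frontier [A—D 12, B—H 2, B—D 10] → take B—H (2); add H.
Step 5: frontier [A—D 12, B—D 10, G—H 6, D—H 12] → take G—H (6); add G.
Step 6: frontier [A—D 12, B—D 10, D—H 12] → take B—D (10); add D.
Step 7: frontier [C—D 10] → take C—D (10); add C.
Vertex order: A, E, F, B, H, G, D, C. The 5th vertex is H.

H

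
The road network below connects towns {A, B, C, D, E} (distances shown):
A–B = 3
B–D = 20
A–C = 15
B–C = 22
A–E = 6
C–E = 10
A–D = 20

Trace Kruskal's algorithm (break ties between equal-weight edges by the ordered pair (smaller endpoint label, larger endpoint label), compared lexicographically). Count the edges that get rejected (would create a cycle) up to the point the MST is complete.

1

Kruskal's algorithm — process edges by increasing weight (ties by edge label):
A–B (3): add — endpoints in different components.
A–E (6): add — endpoints in different components.
C–E (10): add — endpoints in different components.
A–C (15): skip — A and C already connected.
A–D (20): add — endpoints in different components.
Edges rejected before the tree was complete: 1.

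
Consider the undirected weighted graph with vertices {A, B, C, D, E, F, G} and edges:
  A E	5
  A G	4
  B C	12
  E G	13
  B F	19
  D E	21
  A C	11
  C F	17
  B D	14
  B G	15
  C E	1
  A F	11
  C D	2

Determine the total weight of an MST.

35

Grow the tree from C using Prim:
Step 1: cheapest edge leaving the tree is C E (1); add E.
Step 2: cheapest edge leaving the tree is C D (2); add D.
Step 3: cheapest edge leaving the tree is A E (5); add A.
Step 4: cheapest edge leaving the tree is A G (4); add G.
Step 5: cheapest edge leaving the tree is A F (11); add F.
Step 6: cheapest edge leaving the tree is B C (12); add B.
MST edges: C E, C D, A E, A G, A F, B C; total weight 1+2+5+4+11+12 = 35.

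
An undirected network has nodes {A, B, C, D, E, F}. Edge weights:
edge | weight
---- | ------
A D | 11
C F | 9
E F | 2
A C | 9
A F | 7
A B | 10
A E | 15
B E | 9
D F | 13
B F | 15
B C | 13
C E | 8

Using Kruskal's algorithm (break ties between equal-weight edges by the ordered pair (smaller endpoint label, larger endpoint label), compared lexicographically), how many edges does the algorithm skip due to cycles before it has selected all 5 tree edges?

3

Kruskal's algorithm — process edges by increasing weight (ties by edge label):
E F (2): add — endpoints in different components.
A F (7): add — endpoints in different components.
C E (8): add — endpoints in different components.
A C (9): skip — A and C already connected.
B E (9): add — endpoints in different components.
C F (9): skip — C and F already connected.
A B (10): skip — A and B already connected.
A D (11): add — endpoints in different components.
Edges rejected before the tree was complete: 3.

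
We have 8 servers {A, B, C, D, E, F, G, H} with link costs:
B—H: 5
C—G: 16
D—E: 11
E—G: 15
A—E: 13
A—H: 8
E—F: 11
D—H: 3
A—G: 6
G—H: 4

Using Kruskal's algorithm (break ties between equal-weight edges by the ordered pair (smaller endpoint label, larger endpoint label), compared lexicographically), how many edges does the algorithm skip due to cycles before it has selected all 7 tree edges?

3

Kruskal: consider edges lightest-first.
D—H (3): add — endpoints in different components.
G—H (4): add — endpoints in different components.
B—H (5): add — endpoints in different components.
A—G (6): add — endpoints in different components.
A—H (8): skip — A and H already connected.
D—E (11): add — endpoints in different components.
E—F (11): add — endpoints in different components.
A—E (13): skip — A and E already connected.
E—G (15): skip — E and G already connected.
C—G (16): add — endpoints in different components.
Edges rejected before the tree was complete: 3.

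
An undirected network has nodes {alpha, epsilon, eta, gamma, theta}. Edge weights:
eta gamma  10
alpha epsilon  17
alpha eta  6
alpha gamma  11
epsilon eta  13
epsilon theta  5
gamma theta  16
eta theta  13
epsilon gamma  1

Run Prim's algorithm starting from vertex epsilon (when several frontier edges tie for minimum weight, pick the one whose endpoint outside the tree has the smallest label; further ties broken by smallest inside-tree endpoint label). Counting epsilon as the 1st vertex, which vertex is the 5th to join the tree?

Prim, starting at epsilon.
Step 1: frontier [epsilon gamma 1, epsilon theta 5, epsilon eta 13, alpha epsilon 17] → take epsilon gamma (1); add gamma.
Step 2: frontier [epsilon theta 5, epsilon eta 13, alpha epsilon 17, eta gamma 10, alpha gamma 11, gamma theta 16] → take epsilon theta (5); add theta.
Step 3: frontier [epsilon eta 13, alpha epsilon 17, eta gamma 10, alpha gamma 11, eta theta 13] → take eta gamma (10); add eta.
Step 4: frontier [alpha epsilon 17, alpha eta 6, alpha gamma 11] → take alpha eta (6); add alpha.
Vertex order: epsilon, gamma, theta, eta, alpha. The 5th vertex is alpha.

alpha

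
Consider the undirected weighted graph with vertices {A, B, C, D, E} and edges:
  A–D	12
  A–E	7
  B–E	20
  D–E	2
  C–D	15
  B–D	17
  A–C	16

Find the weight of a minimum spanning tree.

Grow the tree from D using Prim:
Step 1: frontier [D–E 2, A–D 12, C–D 15, B–D 17] → take D–E (2); add E.
Step 2: frontier [A–D 12, C–D 15, B–D 17, A–E 7, B–E 20] → take A–E (7); add A.
Step 3: frontier [A–C 16, C–D 15, B–D 17, B–E 20] → take C–D (15); add C.
Step 4: frontier [B–D 17, B–E 20] → take B–D (17); add B.
MST edges: D–E, A–E, C–D, B–D; total weight 2+7+15+17 = 41.

41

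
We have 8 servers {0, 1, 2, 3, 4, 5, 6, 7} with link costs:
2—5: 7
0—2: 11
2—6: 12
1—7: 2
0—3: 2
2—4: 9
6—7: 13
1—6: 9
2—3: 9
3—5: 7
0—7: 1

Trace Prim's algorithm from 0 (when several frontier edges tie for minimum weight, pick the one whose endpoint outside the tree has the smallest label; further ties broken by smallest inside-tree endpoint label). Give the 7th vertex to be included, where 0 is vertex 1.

4

Grow the tree from 0 using Prim:
Step 1: frontier [0—7 1, 0—3 2, 0—2 11] → take 0—7 (1); add 7.
Step 2: frontier [0—3 2, 0—2 11, 1—7 2, 6—7 13] → take 1—7 (2); add 1.
Step 3: frontier [0—3 2, 0—2 11, 1—6 9, 6—7 13] → take 0—3 (2); add 3.
Step 4: frontier [0—2 11, 1—6 9, 3—5 7, 2—3 9, 6—7 13] → take 3—5 (7); add 5.
Step 5: frontier [0—2 11, 1—6 9, 2—3 9, 2—5 7, 6—7 13] → take 2—5 (7); add 2.
Step 6: frontier [1—6 9, 2—4 9, 2—6 12, 6—7 13] → take 2—4 (9); add 4.
Step 7: frontier [1—6 9, 2—6 12, 6—7 13] → take 1—6 (9); add 6.
Vertex order: 0, 7, 1, 3, 5, 2, 4, 6. The 7th vertex is 4.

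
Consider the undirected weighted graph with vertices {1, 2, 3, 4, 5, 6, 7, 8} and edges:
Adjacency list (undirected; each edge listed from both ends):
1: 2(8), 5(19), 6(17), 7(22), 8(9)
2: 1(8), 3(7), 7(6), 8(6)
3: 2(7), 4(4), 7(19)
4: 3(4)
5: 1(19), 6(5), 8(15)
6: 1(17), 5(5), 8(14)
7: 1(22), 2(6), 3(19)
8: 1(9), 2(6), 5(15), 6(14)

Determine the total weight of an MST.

50

Prim's algorithm from 3:
Step 1: frontier [3—4 4, 2—3 7, 3—7 19] → take 3—4 (4); add 4.
Step 2: frontier [2—3 7, 3—7 19] → take 2—3 (7); add 2.
Step 3: frontier [2—7 6, 2—8 6, 1—2 8, 3—7 19] → take 2—7 (6); add 7.
Step 4: frontier [2—8 6, 1—2 8, 1—7 22] → take 2—8 (6); add 8.
Step 5: frontier [1—2 8, 1—7 22, 1—8 9, 6—8 14, 5—8 15] → take 1—2 (8); add 1.
Step 6: frontier [1—6 17, 1—5 19, 6—8 14, 5—8 15] → take 6—8 (14); add 6.
Step 7: frontier [1—5 19, 5—6 5, 5—8 15] → take 5—6 (5); add 5.
MST edges: 3—4, 2—3, 2—7, 2—8, 1—2, 6—8, 5—6; total weight 4+7+6+6+8+14+5 = 50.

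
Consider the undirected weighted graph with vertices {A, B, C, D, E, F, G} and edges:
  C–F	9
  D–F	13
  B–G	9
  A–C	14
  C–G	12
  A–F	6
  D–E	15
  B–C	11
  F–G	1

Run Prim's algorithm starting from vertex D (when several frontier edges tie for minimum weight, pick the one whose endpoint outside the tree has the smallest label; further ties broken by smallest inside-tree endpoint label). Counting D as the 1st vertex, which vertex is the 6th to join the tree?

C

Grow the tree from D using Prim:
Step 1: frontier [D–F 13, D–E 15] → take D–F (13); add F.
Step 2: frontier [D–E 15, F–G 1, A–F 6, C–F 9] → take F–G (1); add G.
Step 3: frontier [D–E 15, A–F 6, C–F 9, B–G 9, C–G 12] → take A–F (6); add A.
Step 4: frontier [A–C 14, D–E 15, C–F 9, B–G 9, C–G 12] → take B–G (9); add B.
Step 5: frontier [A–C 14, B–C 11, D–E 15, C–F 9, C–G 12] → take C–F (9); add C.
Step 6: frontier [D–E 15] → take D–E (15); add E.
Vertex order: D, F, G, A, B, C, E. The 6th vertex is C.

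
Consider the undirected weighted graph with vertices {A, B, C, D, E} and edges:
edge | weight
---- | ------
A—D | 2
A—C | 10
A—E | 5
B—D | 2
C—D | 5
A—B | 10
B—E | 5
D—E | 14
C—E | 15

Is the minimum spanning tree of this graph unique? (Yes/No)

Kruskal's algorithm — process edges by increasing weight (ties by edge label):
A—D (2): add — endpoints in different components.
B—D (2): add — endpoints in different components.
A—E (5): add — endpoints in different components.
B—E (5): skip — B and E already connected.
C—D (5): add — endpoints in different components.
Non-tree edge B—E has weight 5, equal to the heaviest edge on its tree cycle — swapping gives another MST of the same weight. Not unique.

No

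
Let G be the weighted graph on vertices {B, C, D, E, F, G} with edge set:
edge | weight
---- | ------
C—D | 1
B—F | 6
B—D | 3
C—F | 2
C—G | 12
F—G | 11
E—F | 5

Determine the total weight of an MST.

22

Grow the tree from F using Prim:
Step 1: frontier [C—F 2, E—F 5, B—F 6, F—G 11] → take C—F (2); add C.
Step 2: frontier [C—D 1, C—G 12, E—F 5, B—F 6, F—G 11] → take C—D (1); add D.
Step 3: frontier [C—G 12, B—D 3, E—F 5, B—F 6, F—G 11] → take B—D (3); add B.
Step 4: frontier [C—G 12, E—F 5, F—G 11] → take E—F (5); add E.
Step 5: frontier [C—G 12, F—G 11] → take F—G (11); add G.
MST edges: C—F, C—D, B—D, E—F, F—G; total weight 2+1+3+5+11 = 22.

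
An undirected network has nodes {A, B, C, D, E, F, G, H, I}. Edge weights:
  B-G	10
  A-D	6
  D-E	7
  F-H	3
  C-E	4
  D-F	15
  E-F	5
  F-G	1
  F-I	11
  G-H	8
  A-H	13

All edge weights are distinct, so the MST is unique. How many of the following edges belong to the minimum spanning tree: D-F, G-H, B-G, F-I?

Kruskal: consider edges lightest-first.
F-G (1): add — endpoints in different components.
F-H (3): add — endpoints in different components.
C-E (4): add — endpoints in different components.
E-F (5): add — endpoints in different components.
A-D (6): add — endpoints in different components.
D-E (7): add — endpoints in different components.
G-H (8): skip — G and H already connected.
B-G (10): add — endpoints in different components.
F-I (11): add — endpoints in different components.
MST edge set: {F-G, F-H, C-E, E-F, A-D, D-E, B-G, F-I}.
Of the listed edges, {B-G, F-I} are in the MST → 2.

2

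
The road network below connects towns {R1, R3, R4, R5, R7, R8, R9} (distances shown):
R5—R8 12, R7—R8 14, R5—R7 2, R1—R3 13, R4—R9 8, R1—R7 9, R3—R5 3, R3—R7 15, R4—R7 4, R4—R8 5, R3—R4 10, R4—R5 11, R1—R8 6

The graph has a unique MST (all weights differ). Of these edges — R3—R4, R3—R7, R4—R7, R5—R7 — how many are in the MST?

2

Kruskal's algorithm — process edges by increasing weight (ties by edge label):
R5—R7 (2): add — endpoints in different components.
R3—R5 (3): add — endpoints in different components.
R4—R7 (4): add — endpoints in different components.
R4—R8 (5): add — endpoints in different components.
R1—R8 (6): add — endpoints in different components.
R4—R9 (8): add — endpoints in different components.
MST edge set: {R5—R7, R3—R5, R4—R7, R4—R8, R1—R8, R4—R9}.
Of the listed edges, {R4—R7, R5—R7} are in the MST → 2.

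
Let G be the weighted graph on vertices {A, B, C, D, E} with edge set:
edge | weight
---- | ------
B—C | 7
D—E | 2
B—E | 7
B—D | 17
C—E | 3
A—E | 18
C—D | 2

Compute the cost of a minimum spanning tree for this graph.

Kruskal: consider edges lightest-first.
C—D (2): add — endpoints in different components.
D—E (2): add — endpoints in different components.
C—E (3): skip — C and E already connected.
B—C (7): add — endpoints in different components.
B—E (7): skip — B and E already connected.
B—D (17): skip — B and D already connected.
A—E (18): add — endpoints in different components.
MST edges: C—D, D—E, B—C, A—E; total weight 2+2+7+18 = 29.

29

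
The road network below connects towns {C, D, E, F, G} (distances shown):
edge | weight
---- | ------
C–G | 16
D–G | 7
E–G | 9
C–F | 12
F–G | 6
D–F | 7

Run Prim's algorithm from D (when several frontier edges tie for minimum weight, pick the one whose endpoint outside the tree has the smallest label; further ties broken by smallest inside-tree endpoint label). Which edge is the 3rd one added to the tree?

E-G

Prim, starting at D.
Step 1: frontier [D–F 7, D–G 7] → take D–F (7); add F.
Step 2: frontier [D–G 7, F–G 6, C–F 12] → take F–G (6); add G.
Step 3: frontier [C–F 12, E–G 9, C–G 16] → take E–G (9); add E.
Step 4: frontier [C–F 12, C–G 16] → take C–F (12); add C.
The 3rd edge added is E–G.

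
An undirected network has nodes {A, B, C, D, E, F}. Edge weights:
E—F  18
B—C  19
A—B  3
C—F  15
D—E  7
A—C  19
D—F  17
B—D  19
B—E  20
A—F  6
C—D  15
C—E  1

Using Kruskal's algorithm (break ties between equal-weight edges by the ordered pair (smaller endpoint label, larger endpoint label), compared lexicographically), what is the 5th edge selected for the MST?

Kruskal: consider edges lightest-first.
C—E (1): add — endpoints in different components.
A—B (3): add — endpoints in different components.
A—F (6): add — endpoints in different components.
D—E (7): add — endpoints in different components.
C—D (15): skip — C and D already connected.
C—F (15): add — endpoints in different components.
The 5th edge added is C—F.

C-F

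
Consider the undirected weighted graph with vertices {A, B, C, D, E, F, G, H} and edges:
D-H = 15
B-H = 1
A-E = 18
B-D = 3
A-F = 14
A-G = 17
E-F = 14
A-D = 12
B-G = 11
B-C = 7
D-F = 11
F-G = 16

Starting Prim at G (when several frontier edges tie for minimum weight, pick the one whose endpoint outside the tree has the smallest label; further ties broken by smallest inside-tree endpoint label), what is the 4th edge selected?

B-C

Grow the tree from G using Prim:
Step 1: frontier [B-G 11, F-G 16, A-G 17] → take B-G (11); add B.
Step 2: frontier [B-H 1, B-D 3, B-C 7, F-G 16, A-G 17] → take B-H (1); add H.
Step 3: frontier [B-D 3, B-C 7, F-G 16, A-G 17, D-H 15] → take B-D (3); add D.
Step 4: frontier [B-C 7, D-F 11, A-D 12, F-G 16, A-G 17] → take B-C (7); add C.
Step 5: frontier [D-F 11, A-D 12, F-G 16, A-G 17] → take D-F (11); add F.
Step 6: frontier [A-D 12, A-F 14, E-F 14, A-G 17] → take A-D (12); add A.
Step 7: frontier [A-E 18, E-F 14] → take E-F (14); add E.
The 4th edge added is B-C.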